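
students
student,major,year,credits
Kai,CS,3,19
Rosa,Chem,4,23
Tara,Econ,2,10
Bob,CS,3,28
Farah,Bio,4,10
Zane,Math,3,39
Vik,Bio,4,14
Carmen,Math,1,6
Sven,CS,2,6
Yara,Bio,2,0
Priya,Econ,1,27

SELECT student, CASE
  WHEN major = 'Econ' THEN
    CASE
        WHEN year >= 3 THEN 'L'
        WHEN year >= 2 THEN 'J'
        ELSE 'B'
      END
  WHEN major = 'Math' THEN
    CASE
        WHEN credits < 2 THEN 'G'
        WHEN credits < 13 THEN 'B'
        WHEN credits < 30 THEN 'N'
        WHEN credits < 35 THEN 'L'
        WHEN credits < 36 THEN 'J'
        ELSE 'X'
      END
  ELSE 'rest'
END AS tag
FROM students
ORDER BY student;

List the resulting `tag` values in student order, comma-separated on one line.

student=Bob: major='CS' → outer ELSE → rest
student=Carmen: major='Math' → inner[credits < 13] → B
student=Farah: major='Bio' → outer ELSE → rest
student=Kai: major='CS' → outer ELSE → rest
student=Priya: major='Econ' → inner[ELSE] → B
student=Rosa: major='Chem' → outer ELSE → rest
student=Sven: major='CS' → outer ELSE → rest
student=Tara: major='Econ' → inner[year >= 2] → J
student=Vik: major='Bio' → outer ELSE → rest
student=Yara: major='Bio' → outer ELSE → rest
student=Zane: major='Math' → inner[ELSE] → X

rest, B, rest, rest, B, rest, rest, J, rest, rest, X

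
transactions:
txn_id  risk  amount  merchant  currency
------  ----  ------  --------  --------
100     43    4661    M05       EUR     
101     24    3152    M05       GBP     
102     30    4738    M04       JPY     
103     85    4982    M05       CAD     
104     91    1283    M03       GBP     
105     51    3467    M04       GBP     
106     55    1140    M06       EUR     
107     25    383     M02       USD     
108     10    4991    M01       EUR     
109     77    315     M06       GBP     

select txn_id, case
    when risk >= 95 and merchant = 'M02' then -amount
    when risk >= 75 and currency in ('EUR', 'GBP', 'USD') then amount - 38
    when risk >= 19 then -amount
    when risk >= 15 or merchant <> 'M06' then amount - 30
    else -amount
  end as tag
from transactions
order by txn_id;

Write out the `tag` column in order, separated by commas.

-4661, -3152, -4738, -4982, 1245, -3467, -1140, -383, 4961, 277

txn_id=100: risk >= 19 → -4661
txn_id=101: risk >= 19 → -3152
txn_id=102: risk >= 19 → -4738
txn_id=103: risk >= 19 → -4982
txn_id=104: risk >= 75 and currency in ('EUR', 'GBP', 'USD') → 1245
txn_id=105: risk >= 19 → -3467
txn_id=106: risk >= 19 → -1140
txn_id=107: risk >= 19 → -383
txn_id=108: risk >= 15 or merchant <> 'M06' → 4961
txn_id=109: risk >= 75 and currency in ('EUR', 'GBP', 'USD') → 277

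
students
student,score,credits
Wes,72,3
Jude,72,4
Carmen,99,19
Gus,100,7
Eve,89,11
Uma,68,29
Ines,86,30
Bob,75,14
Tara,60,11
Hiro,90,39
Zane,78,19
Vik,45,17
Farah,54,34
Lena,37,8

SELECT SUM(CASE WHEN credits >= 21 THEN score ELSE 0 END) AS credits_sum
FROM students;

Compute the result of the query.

298

student=Wes: ✗
student=Jude: ✗
student=Carmen: ✗
student=Gus: ✗
student=Eve: ✗
student=Uma: ✓ → 68
student=Ines: ✓ → 86
student=Bob: ✗
student=Tara: ✗
student=Hiro: ✓ → 90
student=Zane: ✗
student=Vik: ✗
student=Farah: ✓ → 54
student=Lena: ✗
credits_sum = 68 + 86 + 90 + 54 = 298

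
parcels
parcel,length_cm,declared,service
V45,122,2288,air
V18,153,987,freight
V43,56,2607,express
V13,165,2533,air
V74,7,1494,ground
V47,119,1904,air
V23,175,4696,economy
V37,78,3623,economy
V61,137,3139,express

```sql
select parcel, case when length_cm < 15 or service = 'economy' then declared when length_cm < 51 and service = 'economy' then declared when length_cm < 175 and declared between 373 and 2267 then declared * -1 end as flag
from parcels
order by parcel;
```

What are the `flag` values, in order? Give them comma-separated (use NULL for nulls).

NULL, -987, 4696, 3623, NULL, NULL, -1904, NULL, 1494

parcel=V13: (no match → NULL) → NULL
parcel=V18: length_cm < 175 and declared between 373 and 2267 → -987
parcel=V23: length_cm < 15 or service = 'economy' → 4696
parcel=V37: length_cm < 15 or service = 'economy' → 3623
parcel=V43: (no match → NULL) → NULL
parcel=V45: (no match → NULL) → NULL
parcel=V47: length_cm < 175 and declared between 373 and 2267 → -1904
parcel=V61: (no match → NULL) → NULL
parcel=V74: length_cm < 15 or service = 'economy' → 1494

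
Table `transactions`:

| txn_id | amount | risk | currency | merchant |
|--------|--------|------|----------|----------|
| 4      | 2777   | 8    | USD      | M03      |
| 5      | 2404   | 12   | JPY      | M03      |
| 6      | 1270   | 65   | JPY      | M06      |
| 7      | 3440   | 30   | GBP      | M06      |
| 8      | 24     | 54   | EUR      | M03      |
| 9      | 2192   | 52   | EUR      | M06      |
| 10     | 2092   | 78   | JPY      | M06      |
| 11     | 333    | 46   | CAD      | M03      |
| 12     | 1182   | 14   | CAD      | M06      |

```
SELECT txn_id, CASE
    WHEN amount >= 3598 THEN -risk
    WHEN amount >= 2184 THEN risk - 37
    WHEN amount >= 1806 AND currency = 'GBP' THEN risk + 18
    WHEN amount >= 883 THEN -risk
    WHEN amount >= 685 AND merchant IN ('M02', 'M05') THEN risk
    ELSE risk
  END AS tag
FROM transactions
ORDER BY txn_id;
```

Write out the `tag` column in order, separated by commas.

-29, -25, -65, -7, 54, 15, -78, 46, -14

txn_id=4: amount >= 2184 → -29
txn_id=5: amount >= 2184 → -25
txn_id=6: amount >= 883 → -65
txn_id=7: amount >= 2184 → -7
txn_id=8: ELSE → 54
txn_id=9: amount >= 2184 → 15
txn_id=10: amount >= 883 → -78
txn_id=11: ELSE → 46
txn_id=12: amount >= 883 → -14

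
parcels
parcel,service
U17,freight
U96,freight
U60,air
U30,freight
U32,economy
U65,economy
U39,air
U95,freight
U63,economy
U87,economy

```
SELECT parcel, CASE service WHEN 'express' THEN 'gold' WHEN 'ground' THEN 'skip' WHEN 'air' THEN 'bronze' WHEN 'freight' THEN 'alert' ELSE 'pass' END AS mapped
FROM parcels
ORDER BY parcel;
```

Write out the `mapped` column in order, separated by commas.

parcel=U17: service='freight' → alert
parcel=U30: service='freight' → alert
parcel=U32: ELSE → pass
parcel=U39: service='air' → bronze
parcel=U60: service='air' → bronze
parcel=U63: ELSE → pass
parcel=U65: ELSE → pass
parcel=U87: ELSE → pass
parcel=U95: service='freight' → alert
parcel=U96: service='freight' → alert

alert, alert, pass, bronze, bronze, pass, pass, pass, alert, alert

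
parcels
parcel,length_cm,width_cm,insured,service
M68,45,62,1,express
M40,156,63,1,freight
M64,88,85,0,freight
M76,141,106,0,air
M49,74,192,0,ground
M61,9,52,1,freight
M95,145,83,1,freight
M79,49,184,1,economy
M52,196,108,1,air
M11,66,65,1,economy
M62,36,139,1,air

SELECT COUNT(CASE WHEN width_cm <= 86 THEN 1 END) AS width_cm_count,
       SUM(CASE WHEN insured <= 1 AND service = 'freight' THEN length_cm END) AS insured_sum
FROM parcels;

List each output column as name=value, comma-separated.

[width_cm_count: width_cm <= 86]
parcel=M68: ✓ → 1
parcel=M40: ✓ → 1
parcel=M64: ✓ → 1
parcel=M76: ✗
parcel=M49: ✗
parcel=M61: ✓ → 1
parcel=M95: ✓ → 1
parcel=M79: ✗
parcel=M52: ✗
parcel=M11: ✓ → 1
parcel=M62: ✗
width_cm_count = COUNT(1, 1, 1, 1, 1, 1) = 6
—
[insured_sum: insured <= 1 AND service = 'freight']
parcel=M68: ✗
parcel=M40: ✓ → 156
parcel=M64: ✓ → 88
parcel=M76: ✗
parcel=M49: ✗
parcel=M61: ✓ → 9
parcel=M95: ✓ → 145
parcel=M79: ✗
parcel=M52: ✗
parcel=M11: ✗
parcel=M62: ✗
insured_sum = 156 + 88 + 9 + 145 = 398

width_cm_count=6, insured_sum=398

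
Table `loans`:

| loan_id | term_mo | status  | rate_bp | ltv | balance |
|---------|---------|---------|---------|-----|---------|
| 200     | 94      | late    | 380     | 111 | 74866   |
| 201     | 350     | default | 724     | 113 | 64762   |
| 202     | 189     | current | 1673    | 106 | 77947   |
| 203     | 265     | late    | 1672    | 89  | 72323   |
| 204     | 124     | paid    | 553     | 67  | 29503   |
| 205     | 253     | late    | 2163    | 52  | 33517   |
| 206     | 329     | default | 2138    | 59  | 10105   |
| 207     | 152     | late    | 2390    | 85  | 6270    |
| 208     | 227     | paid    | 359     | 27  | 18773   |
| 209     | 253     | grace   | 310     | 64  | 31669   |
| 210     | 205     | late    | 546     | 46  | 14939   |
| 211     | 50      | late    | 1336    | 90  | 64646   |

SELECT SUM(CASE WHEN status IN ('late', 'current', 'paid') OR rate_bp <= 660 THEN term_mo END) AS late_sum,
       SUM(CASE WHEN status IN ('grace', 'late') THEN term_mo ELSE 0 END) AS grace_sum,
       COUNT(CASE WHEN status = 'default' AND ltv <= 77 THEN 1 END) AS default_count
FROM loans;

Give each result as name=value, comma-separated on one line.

[late_sum: status IN ('late', 'current', 'paid') OR rate_bp <= 660]
loan_id=200: ✓ → 94
loan_id=201: ✗
loan_id=202: ✓ → 189
loan_id=203: ✓ → 265
loan_id=204: ✓ → 124
loan_id=205: ✓ → 253
loan_id=206: ✗
loan_id=207: ✓ → 152
loan_id=208: ✓ → 227
loan_id=209: ✓ → 253
loan_id=210: ✓ → 205
loan_id=211: ✓ → 50
late_sum = 94 + 189 + 265 + 124 + 253 + 152 + 227 + 253 + 205 + 50 = 1812
—
[grace_sum: status IN ('grace', 'late')]
loan_id=200: ✓ → 94
loan_id=201: ✗
loan_id=202: ✗
loan_id=203: ✓ → 265
loan_id=204: ✗
loan_id=205: ✓ → 253
loan_id=206: ✗
loan_id=207: ✓ → 152
loan_id=208: ✗
loan_id=209: ✓ → 253
loan_id=210: ✓ → 205
loan_id=211: ✓ → 50
grace_sum = 94 + 265 + 253 + 152 + 253 + 205 + 50 = 1272
—
[default_count: status = 'default' AND ltv <= 77]
loan_id=200: ✗
loan_id=201: ✗
loan_id=202: ✗
loan_id=203: ✗
loan_id=204: ✗
loan_id=205: ✗
loan_id=206: ✓ → 1
loan_id=207: ✗
loan_id=208: ✗
loan_id=209: ✗
loan_id=210: ✗
loan_id=211: ✗
default_count = COUNT(1) = 1

late_sum=1812, grace_sum=1272, default_count=1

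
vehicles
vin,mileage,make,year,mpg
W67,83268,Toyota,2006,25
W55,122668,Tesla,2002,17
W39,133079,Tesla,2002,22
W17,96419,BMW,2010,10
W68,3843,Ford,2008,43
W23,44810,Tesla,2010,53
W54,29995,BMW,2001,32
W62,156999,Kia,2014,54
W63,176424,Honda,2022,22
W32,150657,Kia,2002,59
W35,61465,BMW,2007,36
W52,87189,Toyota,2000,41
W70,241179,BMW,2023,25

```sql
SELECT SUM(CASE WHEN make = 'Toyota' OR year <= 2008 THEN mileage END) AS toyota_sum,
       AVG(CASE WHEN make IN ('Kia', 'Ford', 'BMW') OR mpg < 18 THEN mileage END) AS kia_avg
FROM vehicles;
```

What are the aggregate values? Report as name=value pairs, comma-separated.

[toyota_sum: make = 'Toyota' OR year <= 2008]
vin=W67: ✓ → 83268
vin=W55: ✓ → 122668
vin=W39: ✓ → 133079
vin=W17: ✗
vin=W68: ✓ → 3843
vin=W23: ✗
vin=W54: ✓ → 29995
vin=W62: ✗
vin=W63: ✗
vin=W32: ✓ → 150657
vin=W35: ✓ → 61465
vin=W52: ✓ → 87189
vin=W70: ✗
toyota_sum = 83268 + 122668 + 133079 + 3843 + 29995 + 150657 + 61465 + 87189 = 672164
—
[kia_avg: make IN ('Kia', 'Ford', 'BMW') OR mpg < 18]
vin=W67: ✗
vin=W55: ✓ → 122668
vin=W39: ✗
vin=W17: ✓ → 96419
vin=W68: ✓ → 3843
vin=W23: ✗
vin=W54: ✓ → 29995
vin=W62: ✓ → 156999
vin=W63: ✗
vin=W32: ✓ → 150657
vin=W35: ✓ → 61465
vin=W52: ✗
vin=W70: ✓ → 241179
kia_avg = (122668 + 96419 + 3843 + 29995 + 156999 + 150657 + 61465 + 241179) / 8 = 107903.125

toyota_sum=672164, kia_avg=107903.125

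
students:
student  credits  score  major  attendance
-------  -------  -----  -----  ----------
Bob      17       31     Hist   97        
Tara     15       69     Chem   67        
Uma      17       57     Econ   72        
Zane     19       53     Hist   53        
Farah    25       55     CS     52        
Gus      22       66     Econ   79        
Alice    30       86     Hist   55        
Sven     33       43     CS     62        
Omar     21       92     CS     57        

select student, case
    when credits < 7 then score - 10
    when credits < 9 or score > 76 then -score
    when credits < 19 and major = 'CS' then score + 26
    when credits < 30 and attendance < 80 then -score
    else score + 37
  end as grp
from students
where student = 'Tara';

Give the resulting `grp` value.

student = Tara: credits=15, score=69, major=Chem, attendance=67.
credits < 7 → false
credits < 9 or score > 76 → false
credits < 19 and major = 'CS' → false
credits < 30 and attendance < 80 → true → -69

-69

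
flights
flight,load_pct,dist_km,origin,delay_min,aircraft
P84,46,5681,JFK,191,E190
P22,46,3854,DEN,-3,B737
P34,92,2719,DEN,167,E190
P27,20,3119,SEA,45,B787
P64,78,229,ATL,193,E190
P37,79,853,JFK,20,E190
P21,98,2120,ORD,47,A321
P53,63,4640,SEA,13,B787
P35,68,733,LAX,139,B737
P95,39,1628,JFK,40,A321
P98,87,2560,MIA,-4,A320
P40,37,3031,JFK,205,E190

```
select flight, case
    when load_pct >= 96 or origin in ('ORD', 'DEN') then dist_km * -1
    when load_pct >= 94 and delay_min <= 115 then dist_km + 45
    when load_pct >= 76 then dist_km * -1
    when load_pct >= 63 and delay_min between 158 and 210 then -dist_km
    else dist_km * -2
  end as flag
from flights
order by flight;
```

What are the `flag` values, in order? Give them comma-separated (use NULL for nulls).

-2120, -3854, -6238, -2719, -1466, -853, -6062, -9280, -229, -11362, -3256, -2560

flight=P21: load_pct >= 96 or origin in ('ORD', 'DEN') → -2120
flight=P22: load_pct >= 96 or origin in ('ORD', 'DEN') → -3854
flight=P27: ELSE → -6238
flight=P34: load_pct >= 96 or origin in ('ORD', 'DEN') → -2719
flight=P35: ELSE → -1466
flight=P37: load_pct >= 76 → -853
flight=P40: ELSE → -6062
flight=P53: ELSE → -9280
flight=P64: load_pct >= 76 → -229
flight=P84: ELSE → -11362
flight=P95: ELSE → -3256
flight=P98: load_pct >= 76 → -2560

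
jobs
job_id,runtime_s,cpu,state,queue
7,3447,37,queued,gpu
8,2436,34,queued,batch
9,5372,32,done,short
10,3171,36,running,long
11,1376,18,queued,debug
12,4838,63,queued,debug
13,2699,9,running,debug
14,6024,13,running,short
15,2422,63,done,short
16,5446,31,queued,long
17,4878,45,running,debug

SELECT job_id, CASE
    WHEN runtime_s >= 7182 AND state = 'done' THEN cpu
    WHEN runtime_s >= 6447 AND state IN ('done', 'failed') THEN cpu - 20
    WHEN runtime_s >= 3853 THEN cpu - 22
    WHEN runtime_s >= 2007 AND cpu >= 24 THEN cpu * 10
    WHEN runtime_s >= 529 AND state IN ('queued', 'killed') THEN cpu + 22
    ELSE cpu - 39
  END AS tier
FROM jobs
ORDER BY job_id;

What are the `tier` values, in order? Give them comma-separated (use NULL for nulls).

370, 340, 10, 360, 40, 41, -30, -9, 630, 9, 23

job_id=7: runtime_s >= 2007 AND cpu >= 24 → 370
job_id=8: runtime_s >= 2007 AND cpu >= 24 → 340
job_id=9: runtime_s >= 3853 → 10
job_id=10: runtime_s >= 2007 AND cpu >= 24 → 360
job_id=11: runtime_s >= 529 AND state IN ('queued', 'killed') → 40
job_id=12: runtime_s >= 3853 → 41
job_id=13: ELSE → -30
job_id=14: runtime_s >= 3853 → -9
job_id=15: runtime_s >= 2007 AND cpu >= 24 → 630
job_id=16: runtime_s >= 3853 → 9
job_id=17: runtime_s >= 3853 → 23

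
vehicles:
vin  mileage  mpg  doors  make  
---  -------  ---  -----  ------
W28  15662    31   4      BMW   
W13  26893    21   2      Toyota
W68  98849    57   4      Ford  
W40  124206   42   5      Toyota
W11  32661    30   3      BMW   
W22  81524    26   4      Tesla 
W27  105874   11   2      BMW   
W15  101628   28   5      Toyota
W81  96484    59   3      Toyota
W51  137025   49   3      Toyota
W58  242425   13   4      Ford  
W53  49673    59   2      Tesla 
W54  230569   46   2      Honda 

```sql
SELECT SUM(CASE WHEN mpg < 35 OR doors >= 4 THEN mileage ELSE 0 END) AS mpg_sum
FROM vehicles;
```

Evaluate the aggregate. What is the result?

829722

vin=W28: ✓ → 15662
vin=W13: ✓ → 26893
vin=W68: ✓ → 98849
vin=W40: ✓ → 124206
vin=W11: ✓ → 32661
vin=W22: ✓ → 81524
vin=W27: ✓ → 105874
vin=W15: ✓ → 101628
vin=W81: ✗
vin=W51: ✗
vin=W58: ✓ → 242425
vin=W53: ✗
vin=W54: ✗
mpg_sum = 15662 + 26893 + 98849 + 124206 + 32661 + 81524 + 105874 + 101628 + 242425 = 829722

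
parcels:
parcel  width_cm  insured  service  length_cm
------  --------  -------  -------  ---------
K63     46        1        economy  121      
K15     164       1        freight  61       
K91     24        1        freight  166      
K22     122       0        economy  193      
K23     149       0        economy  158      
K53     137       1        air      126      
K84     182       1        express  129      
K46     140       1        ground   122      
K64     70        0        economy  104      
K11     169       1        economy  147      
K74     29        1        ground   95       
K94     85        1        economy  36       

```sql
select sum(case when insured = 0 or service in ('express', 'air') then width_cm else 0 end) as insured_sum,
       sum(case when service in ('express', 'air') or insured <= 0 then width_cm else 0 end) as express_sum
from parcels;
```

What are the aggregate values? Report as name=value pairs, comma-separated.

[insured_sum: insured = 0 or service in ('express', 'air')]
parcel=K63: ✗
parcel=K15: ✗
parcel=K91: ✗
parcel=K22: ✓ → 122
parcel=K23: ✓ → 149
parcel=K53: ✓ → 137
parcel=K84: ✓ → 182
parcel=K46: ✗
parcel=K64: ✓ → 70
parcel=K11: ✗
parcel=K74: ✗
parcel=K94: ✗
insured_sum = 122 + 149 + 137 + 182 + 70 = 660
—
[express_sum: service in ('express', 'air') or insured <= 0]
parcel=K63: ✗
parcel=K15: ✗
parcel=K91: ✗
parcel=K22: ✓ → 122
parcel=K23: ✓ → 149
parcel=K53: ✓ → 137
parcel=K84: ✓ → 182
parcel=K46: ✗
parcel=K64: ✓ → 70
parcel=K11: ✗
parcel=K74: ✗
parcel=K94: ✗
express_sum = 122 + 149 + 137 + 182 + 70 = 660

insured_sum=660, express_sum=660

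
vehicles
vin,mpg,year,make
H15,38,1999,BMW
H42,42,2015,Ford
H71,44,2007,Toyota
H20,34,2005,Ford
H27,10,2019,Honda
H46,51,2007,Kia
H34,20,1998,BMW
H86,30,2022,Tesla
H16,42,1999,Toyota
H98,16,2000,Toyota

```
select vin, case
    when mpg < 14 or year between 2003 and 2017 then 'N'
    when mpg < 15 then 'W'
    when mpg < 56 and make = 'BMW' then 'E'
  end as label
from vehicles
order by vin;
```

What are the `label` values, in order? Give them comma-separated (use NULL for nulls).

vin=H15: mpg < 56 and make = 'BMW' → E
vin=H16: (no match → NULL) → NULL
vin=H20: mpg < 14 or year between 2003 and 2017 → N
vin=H27: mpg < 14 or year between 2003 and 2017 → N
vin=H34: mpg < 56 and make = 'BMW' → E
vin=H42: mpg < 14 or year between 2003 and 2017 → N
vin=H46: mpg < 14 or year between 2003 and 2017 → N
vin=H71: mpg < 14 or year between 2003 and 2017 → N
vin=H86: (no match → NULL) → NULL
vin=H98: (no match → NULL) → NULL

E, NULL, N, N, E, N, N, N, NULL, NULL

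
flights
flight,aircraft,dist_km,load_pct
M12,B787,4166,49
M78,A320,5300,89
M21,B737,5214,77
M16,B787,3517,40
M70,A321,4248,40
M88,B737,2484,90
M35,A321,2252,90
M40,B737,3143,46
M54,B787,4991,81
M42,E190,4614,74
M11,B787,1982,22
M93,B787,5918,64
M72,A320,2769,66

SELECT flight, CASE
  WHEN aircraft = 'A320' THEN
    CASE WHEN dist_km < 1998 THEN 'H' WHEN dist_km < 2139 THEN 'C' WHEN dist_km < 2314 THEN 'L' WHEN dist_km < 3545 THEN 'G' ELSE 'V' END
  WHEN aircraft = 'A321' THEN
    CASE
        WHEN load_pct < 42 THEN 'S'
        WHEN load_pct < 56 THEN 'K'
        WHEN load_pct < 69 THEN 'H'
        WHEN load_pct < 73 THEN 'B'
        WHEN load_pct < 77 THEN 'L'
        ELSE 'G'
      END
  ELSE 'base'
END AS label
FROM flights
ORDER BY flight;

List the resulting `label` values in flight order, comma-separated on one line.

flight=M11: aircraft='B787' → outer ELSE → base
flight=M12: aircraft='B787' → outer ELSE → base
flight=M16: aircraft='B787' → outer ELSE → base
flight=M21: aircraft='B737' → outer ELSE → base
flight=M35: aircraft='A321' → inner[ELSE] → G
flight=M40: aircraft='B737' → outer ELSE → base
flight=M42: aircraft='E190' → outer ELSE → base
flight=M54: aircraft='B787' → outer ELSE → base
flight=M70: aircraft='A321' → inner[load_pct < 42] → S
flight=M72: aircraft='A320' → inner[dist_km < 3545] → G
flight=M78: aircraft='A320' → inner[ELSE] → V
flight=M88: aircraft='B737' → outer ELSE → base
flight=M93: aircraft='B787' → outer ELSE → base

base, base, base, base, G, base, base, base, S, G, V, base, base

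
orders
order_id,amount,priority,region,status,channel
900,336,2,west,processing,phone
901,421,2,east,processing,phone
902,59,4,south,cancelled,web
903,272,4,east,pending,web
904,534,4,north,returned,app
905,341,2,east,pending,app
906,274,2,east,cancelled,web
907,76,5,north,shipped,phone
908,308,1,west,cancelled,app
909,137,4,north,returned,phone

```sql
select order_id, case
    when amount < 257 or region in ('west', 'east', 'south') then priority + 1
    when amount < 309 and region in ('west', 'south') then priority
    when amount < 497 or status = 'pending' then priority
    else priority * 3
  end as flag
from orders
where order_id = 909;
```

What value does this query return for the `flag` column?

5

order_id = 909: amount=137, priority=4, region=north, status=returned, channel=phone.
amount < 257 or region in ('west', 'east', 'south') → true → 5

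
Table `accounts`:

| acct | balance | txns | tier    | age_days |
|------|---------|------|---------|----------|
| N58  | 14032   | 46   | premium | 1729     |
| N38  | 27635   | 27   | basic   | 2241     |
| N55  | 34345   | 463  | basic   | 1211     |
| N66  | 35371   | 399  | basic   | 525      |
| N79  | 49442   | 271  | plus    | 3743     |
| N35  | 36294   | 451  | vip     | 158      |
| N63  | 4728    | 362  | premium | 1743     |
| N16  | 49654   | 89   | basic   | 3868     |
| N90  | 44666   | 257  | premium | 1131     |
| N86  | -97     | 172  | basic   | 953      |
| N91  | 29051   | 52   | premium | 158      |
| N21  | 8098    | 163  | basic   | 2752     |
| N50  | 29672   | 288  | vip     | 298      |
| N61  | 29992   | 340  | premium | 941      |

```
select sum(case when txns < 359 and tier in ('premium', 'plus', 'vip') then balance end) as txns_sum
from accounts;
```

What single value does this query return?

acct=N58: ✓ → 14032
acct=N38: ✗
acct=N55: ✗
acct=N66: ✗
acct=N79: ✓ → 49442
acct=N35: ✗
acct=N63: ✗
acct=N16: ✗
acct=N90: ✓ → 44666
acct=N86: ✗
acct=N91: ✓ → 29051
acct=N21: ✗
acct=N50: ✓ → 29672
acct=N61: ✓ → 29992
txns_sum = 14032 + 49442 + 44666 + 29051 + 29672 + 29992 = 196855

196855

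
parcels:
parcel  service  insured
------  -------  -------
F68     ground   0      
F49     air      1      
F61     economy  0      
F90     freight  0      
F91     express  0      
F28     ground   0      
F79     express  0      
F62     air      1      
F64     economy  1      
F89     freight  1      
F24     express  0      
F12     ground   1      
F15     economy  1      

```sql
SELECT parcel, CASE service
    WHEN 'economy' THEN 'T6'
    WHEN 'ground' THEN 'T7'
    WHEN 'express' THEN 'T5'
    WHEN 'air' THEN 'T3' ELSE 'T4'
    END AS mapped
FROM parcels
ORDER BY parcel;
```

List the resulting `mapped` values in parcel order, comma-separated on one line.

T7, T6, T5, T7, T3, T6, T3, T6, T7, T5, T4, T4, T5

parcel=F12: service='ground' → T7
parcel=F15: service='economy' → T6
parcel=F24: service='express' → T5
parcel=F28: service='ground' → T7
parcel=F49: service='air' → T3
parcel=F61: service='economy' → T6
parcel=F62: service='air' → T3
parcel=F64: service='economy' → T6
parcel=F68: service='ground' → T7
parcel=F79: service='express' → T5
parcel=F89: ELSE → T4
parcel=F90: ELSE → T4
parcel=F91: service='express' → T5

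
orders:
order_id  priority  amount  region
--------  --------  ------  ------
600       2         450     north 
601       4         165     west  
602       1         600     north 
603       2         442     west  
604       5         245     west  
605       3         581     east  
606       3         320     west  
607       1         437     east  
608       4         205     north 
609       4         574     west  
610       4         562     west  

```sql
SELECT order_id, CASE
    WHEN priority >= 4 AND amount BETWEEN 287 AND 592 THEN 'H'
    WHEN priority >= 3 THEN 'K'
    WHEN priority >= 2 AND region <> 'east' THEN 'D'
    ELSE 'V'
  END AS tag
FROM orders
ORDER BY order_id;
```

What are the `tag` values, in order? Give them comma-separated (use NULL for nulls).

D, K, V, D, K, K, K, V, K, H, H

order_id=600: priority >= 2 AND region <> 'east' → D
order_id=601: priority >= 3 → K
order_id=602: ELSE → V
order_id=603: priority >= 2 AND region <> 'east' → D
order_id=604: priority >= 3 → K
order_id=605: priority >= 3 → K
order_id=606: priority >= 3 → K
order_id=607: ELSE → V
order_id=608: priority >= 3 → K
order_id=609: priority >= 4 AND amount BETWEEN 287 AND 592 → H
order_id=610: priority >= 4 AND amount BETWEEN 287 AND 592 → H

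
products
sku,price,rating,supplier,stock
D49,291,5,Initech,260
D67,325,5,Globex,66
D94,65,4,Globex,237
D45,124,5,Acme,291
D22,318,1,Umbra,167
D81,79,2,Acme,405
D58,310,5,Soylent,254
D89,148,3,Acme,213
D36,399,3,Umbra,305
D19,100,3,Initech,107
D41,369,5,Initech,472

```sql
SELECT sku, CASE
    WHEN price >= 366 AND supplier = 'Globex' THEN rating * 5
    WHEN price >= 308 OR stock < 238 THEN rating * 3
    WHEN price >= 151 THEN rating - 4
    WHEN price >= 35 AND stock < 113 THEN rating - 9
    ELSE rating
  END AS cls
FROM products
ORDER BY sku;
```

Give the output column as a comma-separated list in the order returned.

sku=D19: price >= 308 OR stock < 238 → 9
sku=D22: price >= 308 OR stock < 238 → 3
sku=D36: price >= 308 OR stock < 238 → 9
sku=D41: price >= 308 OR stock < 238 → 15
sku=D45: ELSE → 5
sku=D49: price >= 151 → 1
sku=D58: price >= 308 OR stock < 238 → 15
sku=D67: price >= 308 OR stock < 238 → 15
sku=D81: ELSE → 2
sku=D89: price >= 308 OR stock < 238 → 9
sku=D94: price >= 308 OR stock < 238 → 12

9, 3, 9, 15, 5, 1, 15, 15, 2, 9, 12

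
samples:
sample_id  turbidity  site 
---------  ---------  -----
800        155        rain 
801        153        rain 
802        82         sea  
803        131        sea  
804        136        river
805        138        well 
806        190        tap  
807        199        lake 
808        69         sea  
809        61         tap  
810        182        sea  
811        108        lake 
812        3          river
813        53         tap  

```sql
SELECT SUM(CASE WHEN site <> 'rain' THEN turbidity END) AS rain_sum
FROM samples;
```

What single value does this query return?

1352

sample_id=800: ✗
sample_id=801: ✗
sample_id=802: ✓ → 82
sample_id=803: ✓ → 131
sample_id=804: ✓ → 136
sample_id=805: ✓ → 138
sample_id=806: ✓ → 190
sample_id=807: ✓ → 199
sample_id=808: ✓ → 69
sample_id=809: ✓ → 61
sample_id=810: ✓ → 182
sample_id=811: ✓ → 108
sample_id=812: ✓ → 3
sample_id=813: ✓ → 53
rain_sum = 82 + 131 + 136 + 138 + 190 + 199 + 69 + 61 + 182 + 108 + 3 + 53 = 1352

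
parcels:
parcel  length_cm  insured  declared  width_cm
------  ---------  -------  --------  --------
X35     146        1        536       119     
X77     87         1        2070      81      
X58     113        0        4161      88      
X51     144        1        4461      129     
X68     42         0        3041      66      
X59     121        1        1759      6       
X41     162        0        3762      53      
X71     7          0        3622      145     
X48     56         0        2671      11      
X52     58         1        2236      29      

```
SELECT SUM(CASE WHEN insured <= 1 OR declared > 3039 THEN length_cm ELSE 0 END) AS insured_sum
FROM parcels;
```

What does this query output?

parcel=X35: ✓ → 146
parcel=X77: ✓ → 87
parcel=X58: ✓ → 113
parcel=X51: ✓ → 144
parcel=X68: ✓ → 42
parcel=X59: ✓ → 121
parcel=X41: ✓ → 162
parcel=X71: ✓ → 7
parcel=X48: ✓ → 56
parcel=X52: ✓ → 58
insured_sum = 146 + 87 + 113 + 144 + 42 + 121 + 162 + 7 + 56 + 58 = 936

936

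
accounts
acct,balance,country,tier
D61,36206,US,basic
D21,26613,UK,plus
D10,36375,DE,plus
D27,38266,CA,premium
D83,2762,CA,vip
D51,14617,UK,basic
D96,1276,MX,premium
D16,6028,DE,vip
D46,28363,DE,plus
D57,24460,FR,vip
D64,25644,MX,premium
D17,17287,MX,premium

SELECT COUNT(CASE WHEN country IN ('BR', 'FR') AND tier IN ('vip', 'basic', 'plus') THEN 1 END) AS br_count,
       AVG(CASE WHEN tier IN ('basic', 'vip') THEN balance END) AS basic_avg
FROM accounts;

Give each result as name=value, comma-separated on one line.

br_count=1, basic_avg=16814.6

[br_count: country IN ('BR', 'FR') AND tier IN ('vip', 'basic', 'plus')]
acct=D61: ✗
acct=D21: ✗
acct=D10: ✗
acct=D27: ✗
acct=D83: ✗
acct=D51: ✗
acct=D96: ✗
acct=D16: ✗
acct=D46: ✗
acct=D57: ✓ → 1
acct=D64: ✗
acct=D17: ✗
br_count = COUNT(1) = 1
—
[basic_avg: tier IN ('basic', 'vip')]
acct=D61: ✓ → 36206
acct=D21: ✗
acct=D10: ✗
acct=D27: ✗
acct=D83: ✓ → 2762
acct=D51: ✓ → 14617
acct=D96: ✗
acct=D16: ✓ → 6028
acct=D46: ✗
acct=D57: ✓ → 24460
acct=D64: ✗
acct=D17: ✗
basic_avg = (36206 + 2762 + 14617 + 6028 + 24460) / 5 = 16814.6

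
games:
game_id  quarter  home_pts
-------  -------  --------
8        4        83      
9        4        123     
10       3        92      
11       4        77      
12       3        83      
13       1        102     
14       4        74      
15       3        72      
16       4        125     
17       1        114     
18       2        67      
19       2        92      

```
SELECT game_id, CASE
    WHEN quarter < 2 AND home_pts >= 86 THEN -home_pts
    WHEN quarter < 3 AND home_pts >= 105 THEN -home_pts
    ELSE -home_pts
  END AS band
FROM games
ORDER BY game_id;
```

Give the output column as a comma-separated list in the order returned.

-83, -123, -92, -77, -83, -102, -74, -72, -125, -114, -67, -92

game_id=8: ELSE → -83
game_id=9: ELSE → -123
game_id=10: ELSE → -92
game_id=11: ELSE → -77
game_id=12: ELSE → -83
game_id=13: quarter < 2 AND home_pts >= 86 → -102
game_id=14: ELSE → -74
game_id=15: ELSE → -72
game_id=16: ELSE → -125
game_id=17: quarter < 2 AND home_pts >= 86 → -114
game_id=18: ELSE → -67
game_id=19: ELSE → -92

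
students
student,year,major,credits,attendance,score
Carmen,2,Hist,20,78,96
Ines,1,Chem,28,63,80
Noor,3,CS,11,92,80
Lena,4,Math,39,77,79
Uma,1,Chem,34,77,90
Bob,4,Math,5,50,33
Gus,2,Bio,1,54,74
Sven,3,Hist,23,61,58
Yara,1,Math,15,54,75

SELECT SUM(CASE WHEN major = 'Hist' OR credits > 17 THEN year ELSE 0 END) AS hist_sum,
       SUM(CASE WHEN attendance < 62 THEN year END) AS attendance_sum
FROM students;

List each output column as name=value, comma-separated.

hist_sum=11, attendance_sum=10

[hist_sum: major = 'Hist' OR credits > 17]
student=Carmen: ✓ → 2
student=Ines: ✓ → 1
student=Noor: ✗
student=Lena: ✓ → 4
student=Uma: ✓ → 1
student=Bob: ✗
student=Gus: ✗
student=Sven: ✓ → 3
student=Yara: ✗
hist_sum = 2 + 1 + 4 + 1 + 3 = 11
—
[attendance_sum: attendance < 62]
student=Carmen: ✗
student=Ines: ✗
student=Noor: ✗
student=Lena: ✗
student=Uma: ✗
student=Bob: ✓ → 4
student=Gus: ✓ → 2
student=Sven: ✓ → 3
student=Yara: ✓ → 1
attendance_sum = 4 + 2 + 3 + 1 = 10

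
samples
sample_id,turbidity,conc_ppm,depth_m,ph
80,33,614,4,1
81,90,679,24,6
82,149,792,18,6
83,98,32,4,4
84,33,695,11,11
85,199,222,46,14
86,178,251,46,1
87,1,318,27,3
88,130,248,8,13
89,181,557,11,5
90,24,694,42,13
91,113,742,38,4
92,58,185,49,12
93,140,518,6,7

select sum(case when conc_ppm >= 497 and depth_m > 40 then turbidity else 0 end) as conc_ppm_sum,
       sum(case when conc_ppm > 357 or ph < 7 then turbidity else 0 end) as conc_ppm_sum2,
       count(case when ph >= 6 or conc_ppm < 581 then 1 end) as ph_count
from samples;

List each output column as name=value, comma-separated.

[conc_ppm_sum: conc_ppm >= 497 and depth_m > 40]
sample_id=80: ✗
sample_id=81: ✗
sample_id=82: ✗
sample_id=83: ✗
sample_id=84: ✗
sample_id=85: ✗
sample_id=86: ✗
sample_id=87: ✗
sample_id=88: ✗
sample_id=89: ✗
sample_id=90: ✓ → 24
sample_id=91: ✗
sample_id=92: ✗
sample_id=93: ✗
conc_ppm_sum = 24
—
[conc_ppm_sum2: conc_ppm > 357 or ph < 7]
sample_id=80: ✓ → 33
sample_id=81: ✓ → 90
sample_id=82: ✓ → 149
sample_id=83: ✓ → 98
sample_id=84: ✓ → 33
sample_id=85: ✗
sample_id=86: ✓ → 178
sample_id=87: ✓ → 1
sample_id=88: ✗
sample_id=89: ✓ → 181
sample_id=90: ✓ → 24
sample_id=91: ✓ → 113
sample_id=92: ✗
sample_id=93: ✓ → 140
conc_ppm_sum2 = 33 + 90 + 149 + 98 + 33 + 178 + 1 + 181 + 24 + 113 + 140 = 1040
—
[ph_count: ph >= 6 or conc_ppm < 581]
sample_id=80: ✗
sample_id=81: ✓ → 1
sample_id=82: ✓ → 1
sample_id=83: ✓ → 1
sample_id=84: ✓ → 1
sample_id=85: ✓ → 1
sample_id=86: ✓ → 1
sample_id=87: ✓ → 1
sample_id=88: ✓ → 1
sample_id=89: ✓ → 1
sample_id=90: ✓ → 1
sample_id=91: ✗
sample_id=92: ✓ → 1
sample_id=93: ✓ → 1
ph_count = COUNT(1, 1, 1, 1, 1, 1, 1, 1, 1, 1, 1, 1) = 12

conc_ppm_sum=24, conc_ppm_sum2=1040, ph_count=12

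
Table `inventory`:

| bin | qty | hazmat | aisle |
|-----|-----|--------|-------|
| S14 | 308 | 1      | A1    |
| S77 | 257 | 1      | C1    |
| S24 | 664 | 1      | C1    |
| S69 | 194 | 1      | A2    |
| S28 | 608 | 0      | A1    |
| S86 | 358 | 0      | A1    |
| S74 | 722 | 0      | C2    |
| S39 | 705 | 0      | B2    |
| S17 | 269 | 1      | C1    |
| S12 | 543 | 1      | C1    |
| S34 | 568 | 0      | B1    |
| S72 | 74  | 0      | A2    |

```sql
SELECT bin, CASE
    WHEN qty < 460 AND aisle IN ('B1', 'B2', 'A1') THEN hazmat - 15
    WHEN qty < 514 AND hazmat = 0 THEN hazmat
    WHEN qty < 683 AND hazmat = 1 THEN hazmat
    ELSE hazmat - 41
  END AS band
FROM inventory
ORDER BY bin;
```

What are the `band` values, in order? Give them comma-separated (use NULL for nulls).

bin=S12: qty < 683 AND hazmat = 1 → 1
bin=S14: qty < 460 AND aisle IN ('B1', 'B2', 'A1') → -14
bin=S17: qty < 683 AND hazmat = 1 → 1
bin=S24: qty < 683 AND hazmat = 1 → 1
bin=S28: ELSE → -41
bin=S34: ELSE → -41
bin=S39: ELSE → -41
bin=S69: qty < 683 AND hazmat = 1 → 1
bin=S72: qty < 514 AND hazmat = 0 → 0
bin=S74: ELSE → -41
bin=S77: qty < 683 AND hazmat = 1 → 1
bin=S86: qty < 460 AND aisle IN ('B1', 'B2', 'A1') → -15

1, -14, 1, 1, -41, -41, -41, 1, 0, -41, 1, -15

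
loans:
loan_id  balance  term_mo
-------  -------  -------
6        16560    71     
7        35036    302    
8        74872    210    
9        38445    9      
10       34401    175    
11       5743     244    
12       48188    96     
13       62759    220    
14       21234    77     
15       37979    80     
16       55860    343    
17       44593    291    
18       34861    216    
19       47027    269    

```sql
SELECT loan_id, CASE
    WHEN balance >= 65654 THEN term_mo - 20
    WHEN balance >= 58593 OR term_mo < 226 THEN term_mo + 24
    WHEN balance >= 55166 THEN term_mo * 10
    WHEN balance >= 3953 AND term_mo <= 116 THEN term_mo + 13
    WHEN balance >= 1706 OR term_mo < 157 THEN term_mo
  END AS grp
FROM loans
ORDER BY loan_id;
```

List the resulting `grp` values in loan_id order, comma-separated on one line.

loan_id=6: balance >= 58593 OR term_mo < 226 → 95
loan_id=7: balance >= 1706 OR term_mo < 157 → 302
loan_id=8: balance >= 65654 → 190
loan_id=9: balance >= 58593 OR term_mo < 226 → 33
loan_id=10: balance >= 58593 OR term_mo < 226 → 199
loan_id=11: balance >= 1706 OR term_mo < 157 → 244
loan_id=12: balance >= 58593 OR term_mo < 226 → 120
loan_id=13: balance >= 58593 OR term_mo < 226 → 244
loan_id=14: balance >= 58593 OR term_mo < 226 → 101
loan_id=15: balance >= 58593 OR term_mo < 226 → 104
loan_id=16: balance >= 55166 → 3430
loan_id=17: balance >= 1706 OR term_mo < 157 → 291
loan_id=18: balance >= 58593 OR term_mo < 226 → 240
loan_id=19: balance >= 1706 OR term_mo < 157 → 269

95, 302, 190, 33, 199, 244, 120, 244, 101, 104, 3430, 291, 240, 269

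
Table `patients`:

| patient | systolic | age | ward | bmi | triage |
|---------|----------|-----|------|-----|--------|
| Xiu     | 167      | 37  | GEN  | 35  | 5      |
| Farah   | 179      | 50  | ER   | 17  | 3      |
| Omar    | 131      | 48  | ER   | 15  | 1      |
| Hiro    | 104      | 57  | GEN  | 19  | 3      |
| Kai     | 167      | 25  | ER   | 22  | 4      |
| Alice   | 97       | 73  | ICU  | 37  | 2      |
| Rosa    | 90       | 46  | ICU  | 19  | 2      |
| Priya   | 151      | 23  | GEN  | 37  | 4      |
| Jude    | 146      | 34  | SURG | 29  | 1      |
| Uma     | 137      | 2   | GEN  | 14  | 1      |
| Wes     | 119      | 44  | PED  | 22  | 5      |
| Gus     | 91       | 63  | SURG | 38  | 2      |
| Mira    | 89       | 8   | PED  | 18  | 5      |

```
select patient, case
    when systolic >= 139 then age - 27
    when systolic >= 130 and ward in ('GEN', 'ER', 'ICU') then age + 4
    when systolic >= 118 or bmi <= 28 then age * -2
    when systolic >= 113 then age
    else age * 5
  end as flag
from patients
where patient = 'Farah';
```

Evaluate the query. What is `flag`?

patient = Farah: systolic=179, age=50, ward=ER, bmi=17, triage=3.
systolic >= 139 → true → 23

23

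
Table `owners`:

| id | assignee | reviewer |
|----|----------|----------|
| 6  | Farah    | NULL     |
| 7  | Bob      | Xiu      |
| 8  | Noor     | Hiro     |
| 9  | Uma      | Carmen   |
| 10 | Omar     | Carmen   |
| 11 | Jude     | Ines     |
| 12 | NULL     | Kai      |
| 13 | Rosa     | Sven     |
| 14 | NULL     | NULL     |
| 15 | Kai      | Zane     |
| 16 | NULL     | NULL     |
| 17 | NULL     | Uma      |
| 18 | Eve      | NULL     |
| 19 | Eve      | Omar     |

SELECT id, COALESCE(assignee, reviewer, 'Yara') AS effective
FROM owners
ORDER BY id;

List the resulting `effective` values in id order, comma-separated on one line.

Farah, Bob, Noor, Uma, Omar, Jude, Kai, Rosa, Yara, Kai, Yara, Uma, Eve, Eve

id=6: assignee=Farah → Farah
id=7: assignee=Bob → Bob
id=8: assignee=Noor → Noor
id=9: assignee=Uma → Uma
id=10: assignee=Omar → Omar
id=11: assignee=Jude → Jude
id=12: assignee=NULL, reviewer=Kai → Kai
id=13: assignee=Rosa → Rosa
id=14: assignee=NULL, reviewer=NULL, → literal Yara → Yara
id=15: assignee=Kai → Kai
id=16: assignee=NULL, reviewer=NULL, → literal Yara → Yara
id=17: assignee=NULL, reviewer=Uma → Uma
id=18: assignee=Eve → Eve
id=19: assignee=Eve → Eve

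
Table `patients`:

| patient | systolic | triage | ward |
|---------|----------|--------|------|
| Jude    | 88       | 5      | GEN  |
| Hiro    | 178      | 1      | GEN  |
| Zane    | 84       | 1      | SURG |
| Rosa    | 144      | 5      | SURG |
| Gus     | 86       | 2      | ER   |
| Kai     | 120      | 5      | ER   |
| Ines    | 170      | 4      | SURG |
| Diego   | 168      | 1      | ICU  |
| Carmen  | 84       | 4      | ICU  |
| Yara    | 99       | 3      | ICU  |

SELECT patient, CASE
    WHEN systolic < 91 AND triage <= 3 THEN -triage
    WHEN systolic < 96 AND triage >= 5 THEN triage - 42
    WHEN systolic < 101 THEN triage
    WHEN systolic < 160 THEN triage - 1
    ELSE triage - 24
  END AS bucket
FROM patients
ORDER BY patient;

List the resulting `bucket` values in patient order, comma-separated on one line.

patient=Carmen: systolic < 101 → 4
patient=Diego: ELSE → -23
patient=Gus: systolic < 91 AND triage <= 3 → -2
patient=Hiro: ELSE → -23
patient=Ines: ELSE → -20
patient=Jude: systolic < 96 AND triage >= 5 → -37
patient=Kai: systolic < 160 → 4
patient=Rosa: systolic < 160 → 4
patient=Yara: systolic < 101 → 3
patient=Zane: systolic < 91 AND triage <= 3 → -1

4, -23, -2, -23, -20, -37, 4, 4, 3, -1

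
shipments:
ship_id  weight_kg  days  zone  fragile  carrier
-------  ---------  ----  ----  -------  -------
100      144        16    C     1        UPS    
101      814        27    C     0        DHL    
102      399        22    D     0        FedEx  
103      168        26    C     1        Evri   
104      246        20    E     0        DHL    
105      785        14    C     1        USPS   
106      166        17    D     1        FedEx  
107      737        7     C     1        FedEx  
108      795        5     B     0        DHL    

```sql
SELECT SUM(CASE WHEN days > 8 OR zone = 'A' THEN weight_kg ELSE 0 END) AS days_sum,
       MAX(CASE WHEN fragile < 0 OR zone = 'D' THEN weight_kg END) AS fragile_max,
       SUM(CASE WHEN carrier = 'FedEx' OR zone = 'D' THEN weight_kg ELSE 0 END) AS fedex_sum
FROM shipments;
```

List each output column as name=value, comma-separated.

[days_sum: days > 8 OR zone = 'A']
ship_id=100: ✓ → 144
ship_id=101: ✓ → 814
ship_id=102: ✓ → 399
ship_id=103: ✓ → 168
ship_id=104: ✓ → 246
ship_id=105: ✓ → 785
ship_id=106: ✓ → 166
ship_id=107: ✗
ship_id=108: ✗
days_sum = 144 + 814 + 399 + 168 + 246 + 785 + 166 = 2722
—
[fragile_max: fragile < 0 OR zone = 'D']
ship_id=100: ✗
ship_id=101: ✗
ship_id=102: ✓ → 399
ship_id=103: ✗
ship_id=104: ✗
ship_id=105: ✗
ship_id=106: ✓ → 166
ship_id=107: ✗
ship_id=108: ✗
fragile_max = MAX(399, 166) = 399
—
[fedex_sum: carrier = 'FedEx' OR zone = 'D']
ship_id=100: ✗
ship_id=101: ✗
ship_id=102: ✓ → 399
ship_id=103: ✗
ship_id=104: ✗
ship_id=105: ✗
ship_id=106: ✓ → 166
ship_id=107: ✓ → 737
ship_id=108: ✗
fedex_sum = 399 + 166 + 737 = 1302

days_sum=2722, fragile_max=399, fedex_sum=1302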